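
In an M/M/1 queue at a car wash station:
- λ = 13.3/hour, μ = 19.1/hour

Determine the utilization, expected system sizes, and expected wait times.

Step 1: ρ = λ/μ = 13.3/19.1 = 0.6963
Step 2: L = λ/(μ-λ) = 13.3/5.80 = 2.2931
Step 3: Lq = λ²/(μ(μ-λ)) = 176.89/(19.1×5.80) = 1.5968
Step 4: W = 1/(μ-λ) = 1/5.80 = 0.17241
Step 5: Wq = λ/(μ(μ-λ)) = 13.3/(19.1×5.80) = 0.1201
Step 6: P(0) = 1-ρ = 0.3037
Verify: L = λW = 13.3×0.17241 = 2.2931 ✔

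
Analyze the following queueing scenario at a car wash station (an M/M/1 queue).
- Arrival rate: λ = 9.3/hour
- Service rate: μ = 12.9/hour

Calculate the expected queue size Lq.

ρ = λ/μ = 9.3/12.9 = 0.7209
For M/M/1: Lq = λ²/(μ(μ-λ))
Lq = 86.49/(12.9 × 3.60)
Lq = 1.8624 cars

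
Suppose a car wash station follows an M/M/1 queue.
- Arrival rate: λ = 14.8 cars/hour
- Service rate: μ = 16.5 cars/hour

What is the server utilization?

Server utilization: ρ = λ/μ
ρ = 14.8/16.5 = 0.8970
The server is busy 89.70% of the time.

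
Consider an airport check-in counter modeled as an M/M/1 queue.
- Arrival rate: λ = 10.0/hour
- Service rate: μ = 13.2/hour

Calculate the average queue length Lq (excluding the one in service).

ρ = λ/μ = 10.0/13.2 = 0.7576
For M/M/1: Lq = λ²/(μ(μ-λ))
Lq = 100.00/(13.2 × 3.20)
Lq = 2.3674 passengers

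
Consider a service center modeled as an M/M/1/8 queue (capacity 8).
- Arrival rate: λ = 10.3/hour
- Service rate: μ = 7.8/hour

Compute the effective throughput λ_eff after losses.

ρ = λ/μ = 10.3/7.8 = 1.32051
P₀ = (1-ρ)/(1-ρ^(K+1)) = (1-1.32051)/(1-1.32051^9) = -0.3205/-11.2089 = 0.02859
P_K = P₀×ρ^K = 0.028594 × 1.32051^8 = 0.028594 × 9.2456 = 0.2644
λ_eff = λ(1-P_K) = 10.3 × (1 - 0.26437) = 10.3 × 0.73563 = 7.5770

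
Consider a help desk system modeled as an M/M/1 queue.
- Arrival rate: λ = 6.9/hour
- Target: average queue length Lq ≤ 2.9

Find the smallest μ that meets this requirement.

For M/M/1: Lq = λ²/(μ(μ-λ))
Need Lq ≤ 2.9, i.e. μ(μ-λ) ≥ λ²/2.9
μ² - 6.9μ - 47.61/2.9 ≥ 0  →  μ² - 6.9μ - 16.41724 ≥ 0
Quadratic formula (positive root): μ = [λ + √(λ² + 4×16.41724)]/2
Discriminant: 47.61 + 4×16.41724 = 113.2790, √113.2790 = 10.64326
μ ≥ (6.9 + 10.64326)/2 = 8.7716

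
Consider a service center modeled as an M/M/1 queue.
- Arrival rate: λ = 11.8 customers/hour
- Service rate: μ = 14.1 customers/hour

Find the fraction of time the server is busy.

Server utilization: ρ = λ/μ
ρ = 11.8/14.1 = 0.8369
The server is busy 83.69% of the time.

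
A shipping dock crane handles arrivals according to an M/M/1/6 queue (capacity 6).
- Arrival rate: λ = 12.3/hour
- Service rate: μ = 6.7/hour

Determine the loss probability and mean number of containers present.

ρ = λ/μ = 12.3/6.7 = 1.83582
P₀ = (1-ρ)/(1-ρ^(K+1)) = (1-1.83582)/(1-1.83582^7) = -0.8358/-69.2766 = 0.01206
P_K = P₀×ρ^K = 0.012065 × 1.83582^6 = 0.012065 × 38.2808 = 0.4619
Blocking probability P_6 = 0.4619 (46.19%)
L = ρ[1 - (K+1)ρ^K + Kρ^(K+1)] / [(1-ρ)(1-ρ^(K+1))]
L = 1.83582 × (1 - 7×38.2808 + 6×70.2766) / ((1 - 1.83582) × (1 - 70.2766)) = 4.9046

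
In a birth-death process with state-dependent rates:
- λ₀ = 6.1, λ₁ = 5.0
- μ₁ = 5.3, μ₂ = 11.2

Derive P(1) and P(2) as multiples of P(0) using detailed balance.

Balance equations:
State 0: λ₀P₀ = μ₁P₁ → P₁ = (λ₀/μ₁)P₀ = (6.1/5.3)P₀ = 1.1509P₀
State 1: P₂ = (λ₀λ₁)/(μ₁μ₂)P₀ = (6.1×5.0)/(5.3×11.2)P₀ = 0.5138P₀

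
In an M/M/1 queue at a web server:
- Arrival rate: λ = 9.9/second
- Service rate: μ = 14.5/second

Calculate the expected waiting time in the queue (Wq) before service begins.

First, compute utilization: ρ = λ/μ = 9.9/14.5 = 0.6828
For M/M/1: Wq = λ/(μ(μ-λ))
Wq = 9.9/(14.5 × (14.5-9.9))
Wq = 9.9/(14.5 × 4.60)
Wq = 0.1484 seconds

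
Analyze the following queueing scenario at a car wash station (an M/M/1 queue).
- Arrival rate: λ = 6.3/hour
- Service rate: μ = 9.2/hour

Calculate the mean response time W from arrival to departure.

First, compute utilization: ρ = λ/μ = 6.3/9.2 = 0.6848
For M/M/1: W = 1/(μ-λ)
W = 1/(9.2-6.3) = 1/2.90
W = 0.3448 hours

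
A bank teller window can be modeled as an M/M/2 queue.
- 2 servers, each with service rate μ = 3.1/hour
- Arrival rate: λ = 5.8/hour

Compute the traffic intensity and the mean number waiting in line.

Traffic intensity: ρ = λ/(cμ) = 5.8/(2×3.1) = 0.9355
Since ρ = 0.9355 < 1, system is stable.
Offered load a = λ/μ = cρ = 5.8/3.1 = 1.8710
P₀ = [ Σₙ₌₀^1 aⁿ/n! + a^2/(2!(1-ρ)) ]⁻¹
Σ = a^0/0! + a^1/1! = 1.0000 + 1.8710 = 2.8710
a^2/(2!(1-ρ)) = 3.50052/(2 × 0.0645161) = 27.1290
P₀ = 1/(2.8710 + 27.1290) = 0.03333
Lq = P₀·a^2·ρ / (2!(1-ρ)²) = 0.0333333 × 3.50052 × 0.935484 / (2 × 0.00416233) = 13.1124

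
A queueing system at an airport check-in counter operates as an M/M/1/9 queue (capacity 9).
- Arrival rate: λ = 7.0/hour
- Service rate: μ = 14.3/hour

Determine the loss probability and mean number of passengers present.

ρ = λ/μ = 7.0/14.3 = 0.48951
P₀ = (1-ρ)/(1-ρ^(K+1)) = (1-0.48951)/(1-0.48951^10) = 0.5105/0.9992 = 0.5109
P_K = P₀×ρ^K = 0.51089 × 0.48951^9 = 0.51089 × 0.0016138 = 0.0008245
Blocking probability P_9 = 0.0008245 (0.08245%)
L = ρ[1 - (K+1)ρ^K + Kρ^(K+1)] / [(1-ρ)(1-ρ^(K+1))]
L = 0.48951 × (1 - 10×0.001614 + 9×0.0007900) / ((1 - 0.48951) × (1 - 0.0007900)) = 0.9510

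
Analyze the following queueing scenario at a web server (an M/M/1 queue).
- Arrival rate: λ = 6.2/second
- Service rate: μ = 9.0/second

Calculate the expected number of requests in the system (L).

ρ = λ/μ = 6.2/9.0 = 0.6889
For M/M/1: L = λ/(μ-λ)
L = 6.2/(9.0-6.2) = 6.2/2.80
L = 2.2143 requests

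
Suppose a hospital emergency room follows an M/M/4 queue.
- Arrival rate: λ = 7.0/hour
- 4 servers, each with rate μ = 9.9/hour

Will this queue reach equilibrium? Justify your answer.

Stability requires ρ = λ/(cμ) < 1
ρ = 7.0/(4 × 9.9) = 7.0/39.60 = 0.1768
Since 0.1768 < 1, the system is STABLE.
The servers are busy 17.68% of the time.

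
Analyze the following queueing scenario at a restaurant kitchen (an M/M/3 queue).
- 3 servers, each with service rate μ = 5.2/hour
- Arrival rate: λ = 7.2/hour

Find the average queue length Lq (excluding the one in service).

Traffic intensity: ρ = λ/(cμ) = 7.2/(3×5.2) = 0.4615
Since ρ = 0.4615 < 1, system is stable.
Offered load a = λ/μ = cρ = 7.2/5.2 = 1.3846
P₀ = [ Σₙ₌₀^2 aⁿ/n! + a^3/(3!(1-ρ)) ]⁻¹
Σ = a^0/0! + a^1/1! + a^2/2! = 1.0000 + 1.3846 + 0.9586 = 3.3432
a^3/(3!(1-ρ)) = 2.6545/(6 × 0.5385) = 0.8216
P₀ = 1/(3.3432 + 0.8216) = 0.2401
Lq = P₀·a^3·ρ / (3!(1-ρ)²) = 0.2401 × 2.6545 × 0.4615 / (6 × 0.2899) = 0.1691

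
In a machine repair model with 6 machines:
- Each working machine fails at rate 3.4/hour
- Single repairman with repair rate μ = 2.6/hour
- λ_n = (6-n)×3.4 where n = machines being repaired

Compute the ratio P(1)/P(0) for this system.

P(1)/P(0) = ∏_{i=0}^{1-1} λ_i/μ_{i+1}
= (6-0)×3.4/2.6
= 7.8462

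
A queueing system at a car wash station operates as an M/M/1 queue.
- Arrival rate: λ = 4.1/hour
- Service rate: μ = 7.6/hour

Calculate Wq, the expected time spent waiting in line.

First, compute utilization: ρ = λ/μ = 4.1/7.6 = 0.5395
For M/M/1: Wq = λ/(μ(μ-λ))
Wq = 4.1/(7.6 × (7.6-4.1))
Wq = 4.1/(7.6 × 3.50)
Wq = 0.1541 hours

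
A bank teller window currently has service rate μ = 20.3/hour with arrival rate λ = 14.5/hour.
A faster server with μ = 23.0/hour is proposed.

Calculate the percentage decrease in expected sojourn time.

System 1: ρ₁ = 14.5/20.3 = 0.7143, W₁ = 1/(20.3-14.5) = 0.17241
System 2: ρ₂ = 14.5/23.0 = 0.6304, W₂ = 1/(23.0-14.5) = 0.11765
Improvement: (W₁-W₂)/W₁ = (0.17241-0.11765)/0.17241 = 31.76%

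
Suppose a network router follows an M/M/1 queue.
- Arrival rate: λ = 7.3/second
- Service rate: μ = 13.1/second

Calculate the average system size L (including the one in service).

ρ = λ/μ = 7.3/13.1 = 0.5573
For M/M/1: L = λ/(μ-λ)
L = 7.3/(13.1-7.3) = 7.3/5.80
L = 1.2586 packets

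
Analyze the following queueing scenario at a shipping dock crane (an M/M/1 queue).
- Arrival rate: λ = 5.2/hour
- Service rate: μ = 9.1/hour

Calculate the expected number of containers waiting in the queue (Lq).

ρ = λ/μ = 5.2/9.1 = 0.5714
For M/M/1: Lq = λ²/(μ(μ-λ))
Lq = 27.04/(9.1 × 3.90)
Lq = 0.7619 containers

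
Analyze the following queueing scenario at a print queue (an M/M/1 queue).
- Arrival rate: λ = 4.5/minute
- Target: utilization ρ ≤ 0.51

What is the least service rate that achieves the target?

ρ = λ/μ, so μ = λ/ρ
μ ≥ 4.5/0.51 = 8.8235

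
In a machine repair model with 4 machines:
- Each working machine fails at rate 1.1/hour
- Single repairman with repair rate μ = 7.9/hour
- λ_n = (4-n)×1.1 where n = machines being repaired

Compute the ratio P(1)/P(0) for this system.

P(1)/P(0) = ∏_{i=0}^{1-1} λ_i/μ_{i+1}
= (4-0)×1.1/7.9
= 0.5570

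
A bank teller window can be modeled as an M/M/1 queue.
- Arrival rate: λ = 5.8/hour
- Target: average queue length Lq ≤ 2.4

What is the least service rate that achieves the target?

For M/M/1: Lq = λ²/(μ(μ-λ))
Need Lq ≤ 2.4, i.e. μ(μ-λ) ≥ λ²/2.4
μ² - 5.8μ - 33.64/2.4 ≥ 0  →  μ² - 5.8μ - 14.01667 ≥ 0
Quadratic formula (positive root): μ = [λ + √(λ² + 4×14.01667)]/2
Discriminant: 33.64 + 4×14.01667 = 89.7067, √89.7067 = 9.4714
μ ≥ (5.8 + 9.4714)/2 = 7.6357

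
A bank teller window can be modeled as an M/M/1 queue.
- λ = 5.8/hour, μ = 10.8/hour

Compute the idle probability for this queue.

ρ = λ/μ = 5.8/10.8 = 0.5370
P(0) = 1 - ρ = 1 - 0.5370 = 0.4630
The server is idle 46.30% of the time.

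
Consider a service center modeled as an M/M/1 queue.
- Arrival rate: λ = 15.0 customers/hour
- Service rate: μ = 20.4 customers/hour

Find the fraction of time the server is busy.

Server utilization: ρ = λ/μ
ρ = 15.0/20.4 = 0.7353
The server is busy 73.53% of the time.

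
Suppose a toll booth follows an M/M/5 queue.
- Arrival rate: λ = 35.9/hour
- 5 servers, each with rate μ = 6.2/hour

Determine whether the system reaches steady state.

Stability requires ρ = λ/(cμ) < 1
ρ = 35.9/(5 × 6.2) = 35.9/31.00 = 1.1581
Since 1.1581 ≥ 1, the system is UNSTABLE.
Need c > λ/μ = 35.9/6.2 = 5.79.
Minimum servers needed: c = 6.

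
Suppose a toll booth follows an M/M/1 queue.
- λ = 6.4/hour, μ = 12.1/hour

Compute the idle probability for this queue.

ρ = λ/μ = 6.4/12.1 = 0.5289
P(0) = 1 - ρ = 1 - 0.5289 = 0.4711
The server is idle 47.11% of the time.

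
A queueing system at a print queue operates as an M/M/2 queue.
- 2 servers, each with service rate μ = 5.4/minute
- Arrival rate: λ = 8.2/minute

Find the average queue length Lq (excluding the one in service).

Traffic intensity: ρ = λ/(cμ) = 8.2/(2×5.4) = 0.7593
Since ρ = 0.7593 < 1, system is stable.
Offered load a = λ/μ = cρ = 8.2/5.4 = 1.5185
P₀ = [ Σₙ₌₀^1 aⁿ/n! + a^2/(2!(1-ρ)) ]⁻¹
Σ = a^0/0! + a^1/1! = 1.0000 + 1.5185 = 2.5185
a^2/(2!(1-ρ)) = 2.3059/(2 × 0.24074) = 4.7892
P₀ = 1/(2.5185 + 4.7892) = 0.1368
Lq = P₀·a^2·ρ / (2!(1-ρ)²) = 0.13684 × 2.3059 × 0.75926 / (2 × 0.057956) = 2.0669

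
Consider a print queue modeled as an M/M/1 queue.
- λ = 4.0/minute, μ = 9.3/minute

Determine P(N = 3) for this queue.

ρ = λ/μ = 4.0/9.3 = 0.4301
P(n) = (1-ρ)ρⁿ
P(3) = (1-0.4301) × 0.4301^3
P(3) = 0.5699 × 0.07956
P(3) = 0.04534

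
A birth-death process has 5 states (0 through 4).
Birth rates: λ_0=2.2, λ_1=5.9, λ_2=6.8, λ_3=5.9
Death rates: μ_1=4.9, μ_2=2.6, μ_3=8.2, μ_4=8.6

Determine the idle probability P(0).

Ratios P(n)/P(0) = (λ₀···λₙ₋₁)/(μ₁···μₙ):
P(1)/P(0) = (2.2)/(4.9) = 0.4490
P(2)/P(0) = (2.2×5.9)/(4.9×2.6) = 1.0188
P(3)/P(0) = (2.2×5.9×6.8)/(4.9×2.6×8.2) = 0.8449
P(4)/P(0) = (2.2×5.9×6.8×5.9)/(4.9×2.6×8.2×8.6) = 0.5796

Normalization: ∑ P(n) = 1
P(0) × (1.0000 + 0.4490 + 1.0188 + 0.8449 + 0.5796) = 1
P(0) × 3.8923 = 1
P(0) = 1/3.8923 = 0.2569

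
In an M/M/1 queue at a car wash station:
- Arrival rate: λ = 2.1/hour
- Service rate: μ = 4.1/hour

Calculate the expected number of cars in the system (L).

ρ = λ/μ = 2.1/4.1 = 0.5122
For M/M/1: L = λ/(μ-λ)
L = 2.1/(4.1-2.1) = 2.1/2.00
L = 1.0500 cars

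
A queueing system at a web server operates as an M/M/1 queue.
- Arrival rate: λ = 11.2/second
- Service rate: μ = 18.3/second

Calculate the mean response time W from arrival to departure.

First, compute utilization: ρ = λ/μ = 11.2/18.3 = 0.6120
For M/M/1: W = 1/(μ-λ)
W = 1/(18.3-11.2) = 1/7.10
W = 0.1408 seconds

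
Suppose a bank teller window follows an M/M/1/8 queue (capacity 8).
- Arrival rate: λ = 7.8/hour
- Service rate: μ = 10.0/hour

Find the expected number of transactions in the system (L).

ρ = λ/μ = 7.8/10.0 = 0.7800
P₀ = (1-ρ)/(1-ρ^(K+1)) = (1-0.7800)/(1-0.7800^9) = 0.2200/0.8931 = 0.2463
P_K = P₀×ρ^K = 0.24632 × 0.7800^8 = 0.24632 × 0.13701 = 0.03375
L = ρ[1 - (K+1)ρ^K + Kρ^(K+1)] / [(1-ρ)(1-ρ^(K+1))]
L = 0.7800 × (1 - 9×0.1370114 + 8×0.1068689) / ((1 - 0.7800) × (1 - 0.1068689)) = 2.4685 transactions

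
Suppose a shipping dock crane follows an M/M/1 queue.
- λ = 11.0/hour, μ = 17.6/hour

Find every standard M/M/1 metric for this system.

Step 1: ρ = λ/μ = 11.0/17.6 = 0.6250
Step 2: L = λ/(μ-λ) = 11.0/6.60 = 1.6667
Step 3: Lq = λ²/(μ(μ-λ)) = 121.00/(17.6×6.60) = 1.0417
Step 4: W = 1/(μ-λ) = 1/6.60 = 0.15152
Step 5: Wq = λ/(μ(μ-λ)) = 11.0/(17.6×6.60) = 0.09470
Step 6: P(0) = 1-ρ = 0.3750
Verify: L = λW = 11.0×0.15152 = 1.6667 ✔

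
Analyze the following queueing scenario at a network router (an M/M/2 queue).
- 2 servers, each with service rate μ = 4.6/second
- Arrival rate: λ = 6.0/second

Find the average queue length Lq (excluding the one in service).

Traffic intensity: ρ = λ/(cμ) = 6.0/(2×4.6) = 0.6522
Since ρ = 0.6522 < 1, system is stable.
Offered load a = λ/μ = cρ = 6.0/4.6 = 1.3043
P₀ = [ Σₙ₌₀^1 aⁿ/n! + a^2/(2!(1-ρ)) ]⁻¹
Σ = a^0/0! + a^1/1! = 1.0000 + 1.3043 = 2.3043
a^2/(2!(1-ρ)) = 1.701323/(2 × 0.3478261) = 2.4457
P₀ = 1/(2.3043 + 2.4457) = 0.2105
Lq = P₀·a^2·ρ / (2!(1-ρ)²) = 0.21053 × 1.7013 × 0.65217 / (2 × 0.12098) = 0.9654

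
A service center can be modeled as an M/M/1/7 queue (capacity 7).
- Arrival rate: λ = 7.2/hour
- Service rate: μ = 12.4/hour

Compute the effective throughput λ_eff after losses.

ρ = λ/μ = 7.2/12.4 = 0.58065
P₀ = (1-ρ)/(1-ρ^(K+1)) = (1-0.58065)/(1-0.58065^8) = 0.41935/0.98708 = 0.4248
P_K = P₀×ρ^K = 0.42484 × 0.58065^7 = 0.42484 × 0.022254 = 0.009454
λ_eff = λ(1-P_K) = 7.2 × (1 - 0.009454) = 7.2 × 0.990546 = 7.1319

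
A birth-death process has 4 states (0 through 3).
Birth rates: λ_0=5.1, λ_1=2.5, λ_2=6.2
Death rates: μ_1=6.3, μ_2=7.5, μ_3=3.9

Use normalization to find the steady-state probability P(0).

Ratios P(n)/P(0) = (λ₀···λₙ₋₁)/(μ₁···μₙ):
P(1)/P(0) = (5.1)/(6.3) = 0.8095
P(2)/P(0) = (5.1×2.5)/(6.3×7.5) = 0.2698
P(3)/P(0) = (5.1×2.5×6.2)/(6.3×7.5×3.9) = 0.4290

Normalization: ∑ P(n) = 1
P(0) × (1.0000 + 0.8095 + 0.2698 + 0.4290) = 1
P(0) × 2.5083 = 1
P(0) = 1/2.5083 = 0.3987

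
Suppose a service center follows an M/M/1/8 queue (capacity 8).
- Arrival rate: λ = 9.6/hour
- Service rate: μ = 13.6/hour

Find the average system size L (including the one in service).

ρ = λ/μ = 9.6/13.6 = 0.70588
P₀ = (1-ρ)/(1-ρ^(K+1)) = (1-0.70588)/(1-0.70588^9) = 0.2941/0.9565 = 0.3075
P_K = P₀×ρ^K = 0.3075 × 0.70588^8 = 0.3075 × 0.06164 = 0.01895
L = ρ[1 - (K+1)ρ^K + Kρ^(K+1)] / [(1-ρ)(1-ρ^(K+1))]
L = 0.70588 × (1 - 9×0.06164 + 8×0.04351) / ((1 - 0.70588) × (1 - 0.04351)) = 1.9906 customers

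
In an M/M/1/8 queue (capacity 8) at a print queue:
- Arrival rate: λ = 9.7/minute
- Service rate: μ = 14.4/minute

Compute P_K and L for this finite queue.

ρ = λ/μ = 9.7/14.4 = 0.67361
P₀ = (1-ρ)/(1-ρ^(K+1)) = (1-0.67361)/(1-0.67361^9) = 0.3264/0.9714 = 0.3360
P_K = P₀×ρ^K = 0.3360 × 0.67361^8 = 0.3360 × 0.04239 = 0.01424
Blocking probability P_8 = 0.01424 (1.42%)
L = ρ[1 - (K+1)ρ^K + Kρ^(K+1)] / [(1-ρ)(1-ρ^(K+1))]
L = 0.67361 × (1 - 9×0.042390 + 8×0.028555) / ((1 - 0.67361) × (1 - 0.028555)) = 1.7993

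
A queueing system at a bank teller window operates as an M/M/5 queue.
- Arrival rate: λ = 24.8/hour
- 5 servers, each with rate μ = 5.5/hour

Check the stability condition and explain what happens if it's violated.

Stability requires ρ = λ/(cμ) < 1
ρ = 24.8/(5 × 5.5) = 24.8/27.50 = 0.9018
Since 0.9018 < 1, the system is STABLE.
The servers are busy 90.18% of the time.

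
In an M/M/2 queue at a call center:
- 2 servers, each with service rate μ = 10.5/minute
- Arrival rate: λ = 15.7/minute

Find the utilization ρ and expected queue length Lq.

Traffic intensity: ρ = λ/(cμ) = 15.7/(2×10.5) = 0.7476
Since ρ = 0.7476 < 1, system is stable.
Offered load a = λ/μ = cρ = 15.7/10.5 = 1.4952
P₀ = [ Σₙ₌₀^1 aⁿ/n! + a^2/(2!(1-ρ)) ]⁻¹
Σ = a^0/0! + a^1/1! = 1.0000 + 1.4952 = 2.4952
a^2/(2!(1-ρ)) = 2.23574/(2 × 0.252381) = 4.4293
P₀ = 1/(2.4952 + 4.4293) = 0.1444
Lq = P₀·a^2·ρ / (2!(1-ρ)²) = 0.144414 × 2.23574 × 0.747619 / (2 × 0.0636961) = 1.8948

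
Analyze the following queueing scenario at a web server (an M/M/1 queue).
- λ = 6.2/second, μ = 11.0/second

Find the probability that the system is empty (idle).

ρ = λ/μ = 6.2/11.0 = 0.5636
P(0) = 1 - ρ = 1 - 0.5636 = 0.4364
The server is idle 43.64% of the time.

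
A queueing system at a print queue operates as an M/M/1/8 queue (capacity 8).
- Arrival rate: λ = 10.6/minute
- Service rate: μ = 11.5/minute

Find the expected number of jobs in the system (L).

ρ = λ/μ = 10.6/11.5 = 0.921739
P₀ = (1-ρ)/(1-ρ^(K+1)) = (1-0.921739)/(1-0.921739^9) = 0.07826/0.5197 = 0.1506
P_K = P₀×ρ^K = 0.150576 × 0.921739^8 = 0.150576 × 0.521031 = 0.07845
L = ρ[1 - (K+1)ρ^K + Kρ^(K+1)] / [(1-ρ)(1-ρ^(K+1))]
L = 0.921739 × (1 - 9×0.5210312 + 8×0.4802548) / ((1 - 0.921739) × (1 - 0.4802548)) = 3.4616 jobs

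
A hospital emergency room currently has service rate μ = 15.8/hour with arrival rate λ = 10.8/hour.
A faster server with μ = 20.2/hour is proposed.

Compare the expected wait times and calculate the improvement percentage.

System 1: ρ₁ = 10.8/15.8 = 0.6835, W₁ = 1/(15.8-10.8) = 0.20000
System 2: ρ₂ = 10.8/20.2 = 0.5347, W₂ = 1/(20.2-10.8) = 0.10638
Improvement: (W₁-W₂)/W₁ = (0.20000-0.10638)/0.20000 = 46.81%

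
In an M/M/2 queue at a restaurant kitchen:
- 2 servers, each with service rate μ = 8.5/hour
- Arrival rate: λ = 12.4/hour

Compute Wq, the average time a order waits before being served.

Traffic intensity: ρ = λ/(cμ) = 12.4/(2×8.5) = 0.7294
Since ρ = 0.7294 < 1, system is stable.
Offered load a = λ/μ = cρ = 12.4/8.5 = 1.4588
P₀ = [ Σₙ₌₀^1 aⁿ/n! + a^2/(2!(1-ρ)) ]⁻¹
Σ = a^0/0! + a^1/1! = 1.0000 + 1.4588 = 2.4588
a^2/(2!(1-ρ)) = 2.1282/(2 × 0.27059) = 3.9325
P₀ = 1/(2.4588 + 3.9325) = 0.1565
Lq = P₀·a^2·ρ / (2!(1-ρ)²) = 0.15646 × 2.1282 × 0.72941 / (2 × 0.073218) = 1.6586
Wq = Lq/λ = 1.6586/12.4 = 0.1338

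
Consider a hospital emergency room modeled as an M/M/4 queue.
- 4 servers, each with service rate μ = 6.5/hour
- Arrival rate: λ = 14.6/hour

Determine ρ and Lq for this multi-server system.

Traffic intensity: ρ = λ/(cμ) = 14.6/(4×6.5) = 0.5615
Since ρ = 0.5615 < 1, system is stable.
Offered load a = λ/μ = cρ = 14.6/6.5 = 2.2462
P₀ = [ Σₙ₌₀^3 aⁿ/n! + a^4/(4!(1-ρ)) ]⁻¹
Σ = a^0/0! + a^1/1! + a^2/2! + a^3/3! = 1.0000 + 2.2462 + 2.5226 + 1.8887 = 7.6575
a^4/(4!(1-ρ)) = 25.4541/(24 × 0.43846) = 2.4189
P₀ = 1/(7.6575 + 2.4189) = 0.09924
Lq = P₀·a^4·ρ / (4!(1-ρ)²) = 0.099242 × 25.4541 × 0.56154 / (24 × 0.19225) = 0.3074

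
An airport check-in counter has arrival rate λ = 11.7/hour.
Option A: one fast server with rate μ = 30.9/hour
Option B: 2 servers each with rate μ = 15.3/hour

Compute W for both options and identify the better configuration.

Option A: single server μ = 30.9 (M/M/1)
  ρ_A = 11.7/30.9 = 0.3786
  W_A = 1/(μ-λ) = 1/(30.9-11.7) = 1/19.20 = 0.05208

Option B: 2 servers μ = 15.3 (M/M/2)
  ρ_B = λ/(cμ) = 11.7/(2×15.3) = 0.3824
  Offered load a = λ/μ = cρ = 11.7/15.3 = 0.7647
  P₀ = [ Σₙ₌₀^1 aⁿ/n! + a^2/(2!(1-ρ)) ]⁻¹
  Σ = a^0/0! + a^1/1! = 1.0000 + 0.7647 = 1.7647
  a^2/(2!(1-ρ)) = 0.5848/(2 × 0.6176) = 0.4734
  P₀ = 1/(1.7647 + 0.4734) = 0.4468
  Lq = P₀·a^2·ρ / (2!(1-ρ)²) = 0.44681 × 0.58478 × 0.38235 / (2 × 0.38149) = 0.1309
  Wq_B = Lq/λ = 0.1309/11.7 = 0.01119
  W_B = Wq_B + 1/μ = 0.01119 + 0.06536 = 0.07655

Since W_A = 0.05208 < W_B = 0.07655, Option A (single fast server) has the shorter time in system.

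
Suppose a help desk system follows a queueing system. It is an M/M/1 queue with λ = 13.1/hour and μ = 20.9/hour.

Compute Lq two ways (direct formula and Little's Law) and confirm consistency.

Method 1 (direct): Lq = λ²/(μ(μ-λ)) = 171.61/(20.9 × 7.80) = 1.0527

Method 2 (Little's Law):
W = 1/(μ-λ) = 1/7.80 = 0.12821
Wq = W - 1/μ = 0.12821 - 0.047847 = 0.08036
Lq = λWq = 13.1 × 0.08036 = 1.0527 ✔ (matches Method 1)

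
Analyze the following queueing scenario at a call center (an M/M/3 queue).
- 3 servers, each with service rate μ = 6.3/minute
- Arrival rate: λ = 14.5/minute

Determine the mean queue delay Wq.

Traffic intensity: ρ = λ/(cμ) = 14.5/(3×6.3) = 0.7672
Since ρ = 0.7672 < 1, system is stable.
Offered load a = λ/μ = cρ = 14.5/6.3 = 2.3016
P₀ = [ Σₙ₌₀^2 aⁿ/n! + a^3/(3!(1-ρ)) ]⁻¹
Σ = a^0/0! + a^1/1! + a^2/2! = 1.00000 + 2.30159 + 2.64865 = 5.9502
a^3/(3!(1-ρ)) = 12.1922/(6 × 0.232804) = 8.7285
P₀ = 1/(5.9502 + 8.7285) = 0.06813
Lq = P₀·a^3·ρ / (3!(1-ρ)²) = 0.068126 × 12.1922 × 0.76720 / (6 × 0.054198) = 1.9596
Wq = Lq/λ = 1.9596/14.5 = 0.1351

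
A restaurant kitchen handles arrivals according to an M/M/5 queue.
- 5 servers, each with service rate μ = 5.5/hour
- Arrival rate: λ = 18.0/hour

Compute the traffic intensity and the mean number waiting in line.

Traffic intensity: ρ = λ/(cμ) = 18.0/(5×5.5) = 0.6545
Since ρ = 0.6545 < 1, system is stable.
Offered load a = λ/μ = cρ = 18.0/5.5 = 3.2727
P₀ = [ Σₙ₌₀^4 aⁿ/n! + a^5/(5!(1-ρ)) ]⁻¹
Σ = a^0/0! + a^1/1! + a^2/2! + a^3/3! + a^4/4! = 1.0000 + 3.2727 + 5.3554 + 5.8422 + 4.7800 = 20.2503
a^5/(5!(1-ρ)) = 375.4474/(120 × 0.345455) = 9.0568
P₀ = 1/(20.2503 + 9.0568) = 0.03412
Lq = P₀·a^5·ρ / (5!(1-ρ)²) = 0.034121 × 375.4474 × 0.65455 / (120 × 0.11934) = 0.5855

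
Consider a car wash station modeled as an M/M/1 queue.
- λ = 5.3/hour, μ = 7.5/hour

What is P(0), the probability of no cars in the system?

ρ = λ/μ = 5.3/7.5 = 0.7067
P(0) = 1 - ρ = 1 - 0.7067 = 0.2933
The server is idle 29.33% of the time.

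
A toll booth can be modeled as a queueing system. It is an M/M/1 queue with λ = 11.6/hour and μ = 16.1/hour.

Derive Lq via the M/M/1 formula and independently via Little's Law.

Method 1 (direct): Lq = λ²/(μ(μ-λ)) = 134.56/(16.1 × 4.50) = 1.8573

Method 2 (Little's Law):
W = 1/(μ-λ) = 1/4.50 = 0.22222
Wq = W - 1/μ = 0.22222 - 0.062112 = 0.16011
Lq = λWq = 11.6 × 0.16011 = 1.8573 ✔ (matches Method 1)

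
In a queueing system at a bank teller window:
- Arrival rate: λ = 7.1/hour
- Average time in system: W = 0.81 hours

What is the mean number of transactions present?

Little's Law: L = λW
L = 7.1 × 0.81 = 5.7510 transactions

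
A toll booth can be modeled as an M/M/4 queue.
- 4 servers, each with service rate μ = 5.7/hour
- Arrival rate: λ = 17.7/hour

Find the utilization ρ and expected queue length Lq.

Traffic intensity: ρ = λ/(cμ) = 17.7/(4×5.7) = 0.7763
Since ρ = 0.7763 < 1, system is stable.
Offered load a = λ/μ = cρ = 17.7/5.7 = 3.1053
P₀ = [ Σₙ₌₀^3 aⁿ/n! + a^4/(4!(1-ρ)) ]⁻¹
Σ = a^0/0! + a^1/1! + a^2/2! + a^3/3! = 1.0000 + 3.1053 + 4.8213 + 4.9905 = 13.9171
a^4/(4!(1-ρ)) = 92.9809/(24 × 0.223684) = 17.3200
P₀ = 1/(13.9171 + 17.3200) = 0.03201
Lq = P₀·a^4·ρ / (4!(1-ρ)²) = 0.03201 × 92.9809 × 0.7763 / (24 × 0.05003) = 1.9243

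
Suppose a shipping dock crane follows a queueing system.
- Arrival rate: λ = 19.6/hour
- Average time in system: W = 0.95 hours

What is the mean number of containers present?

Little's Law: L = λW
L = 19.6 × 0.95 = 18.6200 containers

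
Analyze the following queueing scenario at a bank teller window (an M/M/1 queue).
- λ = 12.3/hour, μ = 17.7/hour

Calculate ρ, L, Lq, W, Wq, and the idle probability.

Step 1: ρ = λ/μ = 12.3/17.7 = 0.6949
Step 2: L = λ/(μ-λ) = 12.3/5.40 = 2.2778
Step 3: Lq = λ²/(μ(μ-λ)) = 151.29/(17.7×5.40) = 1.5829
Step 4: W = 1/(μ-λ) = 1/5.40 = 0.18519
Step 5: Wq = λ/(μ(μ-λ)) = 12.3/(17.7×5.40) = 0.1287
Step 6: P(0) = 1-ρ = 0.3051
Verify: L = λW = 12.3×0.18519 = 2.2778 ✔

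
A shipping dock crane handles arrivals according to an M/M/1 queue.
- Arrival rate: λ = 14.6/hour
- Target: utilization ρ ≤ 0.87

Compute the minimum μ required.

ρ = λ/μ, so μ = λ/ρ
μ ≥ 14.6/0.87 = 16.7816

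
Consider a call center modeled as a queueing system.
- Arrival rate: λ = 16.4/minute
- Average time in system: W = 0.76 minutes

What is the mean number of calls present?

Little's Law: L = λW
L = 16.4 × 0.76 = 12.4640 calls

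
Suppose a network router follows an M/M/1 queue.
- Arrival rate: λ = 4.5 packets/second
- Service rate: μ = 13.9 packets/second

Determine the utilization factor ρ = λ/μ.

Server utilization: ρ = λ/μ
ρ = 4.5/13.9 = 0.3237
The server is busy 32.37% of the time.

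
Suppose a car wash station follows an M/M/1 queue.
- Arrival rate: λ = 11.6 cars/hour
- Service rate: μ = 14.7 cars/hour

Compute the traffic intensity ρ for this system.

Server utilization: ρ = λ/μ
ρ = 11.6/14.7 = 0.7891
The server is busy 78.91% of the time.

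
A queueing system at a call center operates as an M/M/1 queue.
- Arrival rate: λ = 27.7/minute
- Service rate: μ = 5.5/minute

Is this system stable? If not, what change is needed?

Stability requires ρ = λ/(cμ) < 1
ρ = 27.7/(1 × 5.5) = 27.7/5.50 = 5.0364
Since 5.0364 ≥ 1, the system is UNSTABLE.
Queue grows without bound. Need μ > λ = 27.7.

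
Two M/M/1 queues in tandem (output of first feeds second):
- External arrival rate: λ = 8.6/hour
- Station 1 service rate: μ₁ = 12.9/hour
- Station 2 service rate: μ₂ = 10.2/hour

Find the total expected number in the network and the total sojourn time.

By Jackson's theorem, each station behaves as independent M/M/1.
Station 1: ρ₁ = 8.6/12.9 = 0.6667, L₁ = ρ₁/(1-ρ₁) = λ/(μ₁-λ) = 8.6/4.30 = 2.0000
Station 2: ρ₂ = 8.6/10.2 = 0.8431, L₂ = ρ₂/(1-ρ₂) = λ/(μ₂-λ) = 8.6/1.60 = 5.3750
Total: L = L₁ + L₂ = 2.0000 + 5.3750 = 7.3750
W = L/λ = 7.3750/8.6 = 0.8576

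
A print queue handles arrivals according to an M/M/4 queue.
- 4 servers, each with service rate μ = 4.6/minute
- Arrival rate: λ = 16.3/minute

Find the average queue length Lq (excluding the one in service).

Traffic intensity: ρ = λ/(cμ) = 16.3/(4×4.6) = 0.8859
Since ρ = 0.8859 < 1, system is stable.
Offered load a = λ/μ = cρ = 16.3/4.6 = 3.5435
P₀ = [ Σₙ₌₀^3 aⁿ/n! + a^4/(4!(1-ρ)) ]⁻¹
Σ = a^0/0! + a^1/1! + a^2/2! + a^3/3! = 1.0000 + 3.5435 + 6.2781 + 7.4155 = 18.2371
a^4/(4!(1-ρ)) = 157.6591/(24 × 0.1141304) = 57.5581
P₀ = 1/(18.2371 + 57.5581) = 0.01319
Lq = P₀·a^4·ρ / (4!(1-ρ)²) = 0.0131935 × 157.6591 × 0.885870 / (24 × 0.0130258) = 5.8943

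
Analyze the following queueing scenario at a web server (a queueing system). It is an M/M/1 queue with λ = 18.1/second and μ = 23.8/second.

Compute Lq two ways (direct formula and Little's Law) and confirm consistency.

Method 1 (direct): Lq = λ²/(μ(μ-λ)) = 327.61/(23.8 × 5.70) = 2.4149

Method 2 (Little's Law):
W = 1/(μ-λ) = 1/5.70 = 0.17544
Wq = W - 1/μ = 0.17544 - 0.042017 = 0.13342
Lq = λWq = 18.1 × 0.13342 = 2.4149 ✔ (matches Method 1)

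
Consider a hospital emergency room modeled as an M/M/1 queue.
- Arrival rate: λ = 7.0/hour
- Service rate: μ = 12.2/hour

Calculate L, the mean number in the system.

ρ = λ/μ = 7.0/12.2 = 0.5738
For M/M/1: L = λ/(μ-λ)
L = 7.0/(12.2-7.0) = 7.0/5.20
L = 1.3462 patients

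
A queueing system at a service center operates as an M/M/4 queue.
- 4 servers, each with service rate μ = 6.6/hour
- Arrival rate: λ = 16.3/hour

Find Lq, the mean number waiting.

Traffic intensity: ρ = λ/(cμ) = 16.3/(4×6.6) = 0.6174
Since ρ = 0.6174 < 1, system is stable.
Offered load a = λ/μ = cρ = 16.3/6.6 = 2.4697
P₀ = [ Σₙ₌₀^3 aⁿ/n! + a^4/(4!(1-ρ)) ]⁻¹
Σ = a^0/0! + a^1/1! + a^2/2! + a^3/3! = 1.0000 + 2.4697 + 3.0497 + 2.5106 = 9.0300
a^4/(4!(1-ρ)) = 37.2027/(24 × 0.382576) = 4.0518
P₀ = 1/(9.0300 + 4.0518) = 0.07644
Lq = P₀·a^4·ρ / (4!(1-ρ)²) = 0.076442 × 37.2027 × 0.61742 / (24 × 0.14636) = 0.4999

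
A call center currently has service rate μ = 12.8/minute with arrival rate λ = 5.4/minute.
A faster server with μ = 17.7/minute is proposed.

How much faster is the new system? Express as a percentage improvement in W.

System 1: ρ₁ = 5.4/12.8 = 0.4219, W₁ = 1/(12.8-5.4) = 0.13514
System 2: ρ₂ = 5.4/17.7 = 0.3051, W₂ = 1/(17.7-5.4) = 0.081301
Improvement: (W₁-W₂)/W₁ = (0.13514-0.081301)/0.13514 = 39.84%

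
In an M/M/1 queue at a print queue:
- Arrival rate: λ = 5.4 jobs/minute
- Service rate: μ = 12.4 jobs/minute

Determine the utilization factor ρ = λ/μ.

Server utilization: ρ = λ/μ
ρ = 5.4/12.4 = 0.4355
The server is busy 43.55% of the time.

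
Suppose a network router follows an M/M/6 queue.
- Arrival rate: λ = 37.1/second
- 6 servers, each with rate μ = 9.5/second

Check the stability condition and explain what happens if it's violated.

Stability requires ρ = λ/(cμ) < 1
ρ = 37.1/(6 × 9.5) = 37.1/57.00 = 0.6509
Since 0.6509 < 1, the system is STABLE.
The servers are busy 65.09% of the time.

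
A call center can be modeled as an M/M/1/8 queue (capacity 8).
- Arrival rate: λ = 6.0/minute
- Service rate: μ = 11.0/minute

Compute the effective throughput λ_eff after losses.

ρ = λ/μ = 6.0/11.0 = 0.54545
P₀ = (1-ρ)/(1-ρ^(K+1)) = (1-0.54545)/(1-0.54545^9) = 0.45455/0.99573 = 0.4565
P_K = P₀×ρ^K = 0.4565 × 0.54545^8 = 0.4565 × 0.007835 = 0.003577
λ_eff = λ(1-P_K) = 6.0 × (1 - 0.003577) = 6.0 × 0.99642 = 5.9785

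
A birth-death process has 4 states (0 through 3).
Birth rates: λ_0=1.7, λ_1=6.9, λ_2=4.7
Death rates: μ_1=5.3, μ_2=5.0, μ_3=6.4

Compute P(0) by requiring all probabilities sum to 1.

Ratios P(n)/P(0) = (λ₀···λₙ₋₁)/(μ₁···μₙ):
P(1)/P(0) = (1.7)/(5.3) = 0.3208
P(2)/P(0) = (1.7×6.9)/(5.3×5.0) = 0.4426
P(3)/P(0) = (1.7×6.9×4.7)/(5.3×5.0×6.4) = 0.3251

Normalization: ∑ P(n) = 1
P(0) × (1.0000 + 0.3208 + 0.4426 + 0.3251) = 1
P(0) × 2.0885 = 1
P(0) = 1/2.0885 = 0.4788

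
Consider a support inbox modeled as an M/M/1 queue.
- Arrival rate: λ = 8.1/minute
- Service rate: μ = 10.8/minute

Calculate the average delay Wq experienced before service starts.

First, compute utilization: ρ = λ/μ = 8.1/10.8 = 0.7500
For M/M/1: Wq = λ/(μ(μ-λ))
Wq = 8.1/(10.8 × (10.8-8.1))
Wq = 8.1/(10.8 × 2.70)
Wq = 0.2778 minutes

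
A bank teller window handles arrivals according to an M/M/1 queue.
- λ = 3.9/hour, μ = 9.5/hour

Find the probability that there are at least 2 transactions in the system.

ρ = λ/μ = 3.9/9.5 = 0.4105
P(N ≥ n) = ρⁿ
P(N ≥ 2) = 0.4105^2
P(N ≥ 2) = 0.1685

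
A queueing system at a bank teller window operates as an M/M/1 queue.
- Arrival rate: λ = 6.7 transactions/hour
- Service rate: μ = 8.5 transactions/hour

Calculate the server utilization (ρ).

Server utilization: ρ = λ/μ
ρ = 6.7/8.5 = 0.7882
The server is busy 78.82% of the time.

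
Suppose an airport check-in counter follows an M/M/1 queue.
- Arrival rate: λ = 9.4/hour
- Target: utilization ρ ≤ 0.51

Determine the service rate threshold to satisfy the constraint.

ρ = λ/μ, so μ = λ/ρ
μ ≥ 9.4/0.51 = 18.4314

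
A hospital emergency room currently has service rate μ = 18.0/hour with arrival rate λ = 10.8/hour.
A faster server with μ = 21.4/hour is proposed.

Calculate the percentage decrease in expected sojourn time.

System 1: ρ₁ = 10.8/18.0 = 0.6000, W₁ = 1/(18.0-10.8) = 0.1389
System 2: ρ₂ = 10.8/21.4 = 0.5047, W₂ = 1/(21.4-10.8) = 0.09434
Improvement: (W₁-W₂)/W₁ = (0.1389-0.09434)/0.1389 = 32.08%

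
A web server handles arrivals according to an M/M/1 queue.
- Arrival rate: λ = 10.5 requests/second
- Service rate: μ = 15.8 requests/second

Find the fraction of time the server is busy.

Server utilization: ρ = λ/μ
ρ = 10.5/15.8 = 0.6646
The server is busy 66.46% of the time.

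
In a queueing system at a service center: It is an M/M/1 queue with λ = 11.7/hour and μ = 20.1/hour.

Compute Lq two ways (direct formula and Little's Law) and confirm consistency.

Method 1 (direct): Lq = λ²/(μ(μ-λ)) = 136.89/(20.1 × 8.40) = 0.8108

Method 2 (Little's Law):
W = 1/(μ-λ) = 1/8.40 = 0.11905
Wq = W - 1/μ = 0.11905 - 0.049751 = 0.06930
Lq = λWq = 11.7 × 0.06930 = 0.8108 ✔ (matches Method 1)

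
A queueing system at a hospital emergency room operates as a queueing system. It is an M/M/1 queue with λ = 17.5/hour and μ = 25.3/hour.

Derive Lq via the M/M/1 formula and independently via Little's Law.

Method 1 (direct): Lq = λ²/(μ(μ-λ)) = 306.25/(25.3 × 7.80) = 1.5519

Method 2 (Little's Law):
W = 1/(μ-λ) = 1/7.80 = 0.12821
Wq = W - 1/μ = 0.12821 - 0.039526 = 0.08868
Lq = λWq = 17.5 × 0.08868 = 1.5519 ✔ (matches Method 1)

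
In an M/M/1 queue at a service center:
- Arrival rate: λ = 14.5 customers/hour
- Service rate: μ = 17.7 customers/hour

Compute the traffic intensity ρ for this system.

Server utilization: ρ = λ/μ
ρ = 14.5/17.7 = 0.8192
The server is busy 81.92% of the time.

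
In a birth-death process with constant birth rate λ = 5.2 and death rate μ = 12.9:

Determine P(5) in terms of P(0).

For constant rates: P(n)/P(0) = (λ/μ)^n
P(5)/P(0) = (5.2/12.9)^5 = 0.4031^5 = 0.01064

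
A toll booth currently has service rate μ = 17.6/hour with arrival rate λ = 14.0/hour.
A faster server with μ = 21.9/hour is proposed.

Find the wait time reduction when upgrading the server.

System 1: ρ₁ = 14.0/17.6 = 0.7955, W₁ = 1/(17.6-14.0) = 0.2778
System 2: ρ₂ = 14.0/21.9 = 0.6393, W₂ = 1/(21.9-14.0) = 0.1266
Improvement: (W₁-W₂)/W₁ = (0.2778-0.1266)/0.2778 = 54.43%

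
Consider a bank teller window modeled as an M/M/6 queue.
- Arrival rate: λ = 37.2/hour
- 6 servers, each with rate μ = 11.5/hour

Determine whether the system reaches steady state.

Stability requires ρ = λ/(cμ) < 1
ρ = 37.2/(6 × 11.5) = 37.2/69.00 = 0.5391
Since 0.5391 < 1, the system is STABLE.
The servers are busy 53.91% of the time.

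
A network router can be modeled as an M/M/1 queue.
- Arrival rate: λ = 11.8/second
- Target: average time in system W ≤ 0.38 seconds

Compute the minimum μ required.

For M/M/1: W = 1/(μ-λ)
Need W ≤ 0.38, so 1/(μ-λ) ≤ 0.38
μ - λ ≥ 1/0.38 = 2.6316
μ ≥ 11.8 + 2.6316 = 14.4316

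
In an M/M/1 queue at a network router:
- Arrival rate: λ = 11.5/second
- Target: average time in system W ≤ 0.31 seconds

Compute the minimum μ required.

For M/M/1: W = 1/(μ-λ)
Need W ≤ 0.31, so 1/(μ-λ) ≤ 0.31
μ - λ ≥ 1/0.31 = 3.2258
μ ≥ 11.5 + 3.2258 = 14.7258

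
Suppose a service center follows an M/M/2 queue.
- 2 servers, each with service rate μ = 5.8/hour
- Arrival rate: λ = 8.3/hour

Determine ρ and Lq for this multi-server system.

Traffic intensity: ρ = λ/(cμ) = 8.3/(2×5.8) = 0.7155
Since ρ = 0.7155 < 1, system is stable.
Offered load a = λ/μ = cρ = 8.3/5.8 = 1.4310
P₀ = [ Σₙ₌₀^1 aⁿ/n! + a^2/(2!(1-ρ)) ]⁻¹
Σ = a^0/0! + a^1/1! = 1.0000 + 1.4310 = 2.4310
a^2/(2!(1-ρ)) = 2.04786/(2 × 0.284483) = 3.5993
P₀ = 1/(2.4310 + 3.5993) = 0.1658
Lq = P₀·a^2·ρ / (2!(1-ρ)²) = 0.165829 × 2.04786 × 0.715517 / (2 × 0.0809304) = 1.5012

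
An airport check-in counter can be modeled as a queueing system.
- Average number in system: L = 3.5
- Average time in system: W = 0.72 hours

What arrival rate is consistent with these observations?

Little's Law: L = λW, so λ = L/W
λ = 3.5/0.72 = 4.8611 passengers/hour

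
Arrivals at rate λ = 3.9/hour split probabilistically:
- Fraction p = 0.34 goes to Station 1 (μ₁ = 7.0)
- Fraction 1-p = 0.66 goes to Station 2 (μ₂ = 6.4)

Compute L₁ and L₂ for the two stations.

Effective rates: λ₁ = 3.9×0.34 = 1.326, λ₂ = 3.9×0.66 = 2.574
Station 1: ρ₁ = 1.326/7.0 = 0.1894, L₁ = ρ₁/(1-ρ₁) = 0.1894/(1-0.1894) = 0.2337
Station 2: ρ₂ = 2.574/6.4 = 0.4022, L₂ = ρ₂/(1-ρ₂) = 0.4022/(1-0.4022) = 0.6728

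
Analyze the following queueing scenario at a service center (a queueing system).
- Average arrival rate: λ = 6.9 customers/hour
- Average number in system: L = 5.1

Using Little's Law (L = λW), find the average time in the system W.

Little's Law: L = λW, so W = L/λ
W = 5.1/6.9 = 0.7391 hours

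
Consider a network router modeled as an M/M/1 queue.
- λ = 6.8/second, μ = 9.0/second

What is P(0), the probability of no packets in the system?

ρ = λ/μ = 6.8/9.0 = 0.7556
P(0) = 1 - ρ = 1 - 0.7556 = 0.2444
The server is idle 24.44% of the time.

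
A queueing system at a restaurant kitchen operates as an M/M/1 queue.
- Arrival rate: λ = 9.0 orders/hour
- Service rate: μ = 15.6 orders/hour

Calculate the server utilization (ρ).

Server utilization: ρ = λ/μ
ρ = 9.0/15.6 = 0.5769
The server is busy 57.69% of the time.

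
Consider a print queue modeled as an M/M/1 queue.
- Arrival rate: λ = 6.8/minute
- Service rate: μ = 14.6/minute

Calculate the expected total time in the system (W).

First, compute utilization: ρ = λ/μ = 6.8/14.6 = 0.4658
For M/M/1: W = 1/(μ-λ)
W = 1/(14.6-6.8) = 1/7.80
W = 0.1282 minutes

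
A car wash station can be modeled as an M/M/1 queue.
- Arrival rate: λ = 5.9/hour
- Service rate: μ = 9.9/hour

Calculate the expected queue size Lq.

ρ = λ/μ = 5.9/9.9 = 0.5960
For M/M/1: Lq = λ²/(μ(μ-λ))
Lq = 34.81/(9.9 × 4.00)
Lq = 0.8790 cars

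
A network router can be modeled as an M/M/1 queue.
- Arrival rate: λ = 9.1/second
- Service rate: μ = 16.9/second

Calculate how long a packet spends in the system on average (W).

First, compute utilization: ρ = λ/μ = 9.1/16.9 = 0.5385
For M/M/1: W = 1/(μ-λ)
W = 1/(16.9-9.1) = 1/7.80
W = 0.1282 seconds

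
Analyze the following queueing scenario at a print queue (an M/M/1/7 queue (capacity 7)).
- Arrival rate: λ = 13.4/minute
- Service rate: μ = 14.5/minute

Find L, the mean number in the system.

ρ = λ/μ = 13.4/14.5 = 0.92414
P₀ = (1-ρ)/(1-ρ^(K+1)) = (1-0.92414)/(1-0.92414^8) = 0.07586/0.4680 = 0.1621
P_K = P₀×ρ^K = 0.16209 × 0.92414^7 = 0.16209 × 0.57566 = 0.09331
L = ρ[1 - (K+1)ρ^K + Kρ^(K+1)] / [(1-ρ)(1-ρ^(K+1))]
L = 0.92414 × (1 - 8×0.5756578 + 7×0.5319884) / ((1 - 0.92414) × (1 - 0.5319884)) = 3.0886 jobs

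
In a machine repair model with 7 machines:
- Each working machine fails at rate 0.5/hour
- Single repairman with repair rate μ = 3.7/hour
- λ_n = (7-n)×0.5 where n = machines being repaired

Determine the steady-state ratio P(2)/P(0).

P(2)/P(0) = ∏_{i=0}^{2-1} λ_i/μ_{i+1}
= (7-0)×0.5/3.7 × (7-1)×0.5/3.7
= 0.7670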